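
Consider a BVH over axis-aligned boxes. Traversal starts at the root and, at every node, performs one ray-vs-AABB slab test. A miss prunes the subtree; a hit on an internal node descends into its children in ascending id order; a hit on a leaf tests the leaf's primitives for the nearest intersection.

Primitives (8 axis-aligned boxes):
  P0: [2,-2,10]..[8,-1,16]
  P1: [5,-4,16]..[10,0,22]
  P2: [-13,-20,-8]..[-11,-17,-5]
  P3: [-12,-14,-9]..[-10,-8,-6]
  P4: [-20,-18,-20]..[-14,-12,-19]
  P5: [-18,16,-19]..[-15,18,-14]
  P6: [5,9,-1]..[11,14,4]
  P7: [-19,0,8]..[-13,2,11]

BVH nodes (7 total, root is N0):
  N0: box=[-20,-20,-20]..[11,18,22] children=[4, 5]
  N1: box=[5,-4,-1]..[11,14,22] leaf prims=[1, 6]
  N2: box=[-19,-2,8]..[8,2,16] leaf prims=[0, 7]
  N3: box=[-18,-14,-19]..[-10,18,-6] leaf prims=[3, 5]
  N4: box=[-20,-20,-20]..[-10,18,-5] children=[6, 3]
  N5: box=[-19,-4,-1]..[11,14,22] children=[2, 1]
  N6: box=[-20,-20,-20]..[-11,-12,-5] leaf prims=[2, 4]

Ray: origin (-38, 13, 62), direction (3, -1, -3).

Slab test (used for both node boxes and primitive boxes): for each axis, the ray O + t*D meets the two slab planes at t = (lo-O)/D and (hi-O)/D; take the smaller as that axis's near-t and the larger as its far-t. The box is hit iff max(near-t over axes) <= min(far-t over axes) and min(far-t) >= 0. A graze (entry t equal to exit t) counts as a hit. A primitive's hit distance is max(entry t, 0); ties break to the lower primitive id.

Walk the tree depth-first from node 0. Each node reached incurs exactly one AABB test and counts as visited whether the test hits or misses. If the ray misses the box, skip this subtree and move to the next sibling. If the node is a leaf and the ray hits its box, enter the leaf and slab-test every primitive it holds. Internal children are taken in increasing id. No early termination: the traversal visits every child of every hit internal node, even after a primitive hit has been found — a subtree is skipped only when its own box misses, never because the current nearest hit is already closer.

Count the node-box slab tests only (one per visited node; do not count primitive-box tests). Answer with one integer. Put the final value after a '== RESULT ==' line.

Walk:
N0 x:[6,49/3] y:[-5,33] z:[40/3,82/3] -> hit [40/3,49/3], descend [4, 5]
  N4 x:[6,28/3] y:[-5,33] z:[67/3,82/3] -> miss, prune
  N5 x:[19/3,49/3] y:[-1,17] z:[40/3,21] -> hit [40/3,49/3], descend [1, 2]
    N1 x:[43/3,49/3] y:[-1,17] z:[40/3,21] -> hit [43/3,49/3] leaf, test {P1@t=43/3, P6(miss)}
    N2 x:[19/3,46/3] y:[11,15] z:[46/3,18] -> miss, prune

Summary -> nodes [0, 4, 5, 1, 2]; box-tests=5; leaf-entries=1; first=P1

== RESULT ==
5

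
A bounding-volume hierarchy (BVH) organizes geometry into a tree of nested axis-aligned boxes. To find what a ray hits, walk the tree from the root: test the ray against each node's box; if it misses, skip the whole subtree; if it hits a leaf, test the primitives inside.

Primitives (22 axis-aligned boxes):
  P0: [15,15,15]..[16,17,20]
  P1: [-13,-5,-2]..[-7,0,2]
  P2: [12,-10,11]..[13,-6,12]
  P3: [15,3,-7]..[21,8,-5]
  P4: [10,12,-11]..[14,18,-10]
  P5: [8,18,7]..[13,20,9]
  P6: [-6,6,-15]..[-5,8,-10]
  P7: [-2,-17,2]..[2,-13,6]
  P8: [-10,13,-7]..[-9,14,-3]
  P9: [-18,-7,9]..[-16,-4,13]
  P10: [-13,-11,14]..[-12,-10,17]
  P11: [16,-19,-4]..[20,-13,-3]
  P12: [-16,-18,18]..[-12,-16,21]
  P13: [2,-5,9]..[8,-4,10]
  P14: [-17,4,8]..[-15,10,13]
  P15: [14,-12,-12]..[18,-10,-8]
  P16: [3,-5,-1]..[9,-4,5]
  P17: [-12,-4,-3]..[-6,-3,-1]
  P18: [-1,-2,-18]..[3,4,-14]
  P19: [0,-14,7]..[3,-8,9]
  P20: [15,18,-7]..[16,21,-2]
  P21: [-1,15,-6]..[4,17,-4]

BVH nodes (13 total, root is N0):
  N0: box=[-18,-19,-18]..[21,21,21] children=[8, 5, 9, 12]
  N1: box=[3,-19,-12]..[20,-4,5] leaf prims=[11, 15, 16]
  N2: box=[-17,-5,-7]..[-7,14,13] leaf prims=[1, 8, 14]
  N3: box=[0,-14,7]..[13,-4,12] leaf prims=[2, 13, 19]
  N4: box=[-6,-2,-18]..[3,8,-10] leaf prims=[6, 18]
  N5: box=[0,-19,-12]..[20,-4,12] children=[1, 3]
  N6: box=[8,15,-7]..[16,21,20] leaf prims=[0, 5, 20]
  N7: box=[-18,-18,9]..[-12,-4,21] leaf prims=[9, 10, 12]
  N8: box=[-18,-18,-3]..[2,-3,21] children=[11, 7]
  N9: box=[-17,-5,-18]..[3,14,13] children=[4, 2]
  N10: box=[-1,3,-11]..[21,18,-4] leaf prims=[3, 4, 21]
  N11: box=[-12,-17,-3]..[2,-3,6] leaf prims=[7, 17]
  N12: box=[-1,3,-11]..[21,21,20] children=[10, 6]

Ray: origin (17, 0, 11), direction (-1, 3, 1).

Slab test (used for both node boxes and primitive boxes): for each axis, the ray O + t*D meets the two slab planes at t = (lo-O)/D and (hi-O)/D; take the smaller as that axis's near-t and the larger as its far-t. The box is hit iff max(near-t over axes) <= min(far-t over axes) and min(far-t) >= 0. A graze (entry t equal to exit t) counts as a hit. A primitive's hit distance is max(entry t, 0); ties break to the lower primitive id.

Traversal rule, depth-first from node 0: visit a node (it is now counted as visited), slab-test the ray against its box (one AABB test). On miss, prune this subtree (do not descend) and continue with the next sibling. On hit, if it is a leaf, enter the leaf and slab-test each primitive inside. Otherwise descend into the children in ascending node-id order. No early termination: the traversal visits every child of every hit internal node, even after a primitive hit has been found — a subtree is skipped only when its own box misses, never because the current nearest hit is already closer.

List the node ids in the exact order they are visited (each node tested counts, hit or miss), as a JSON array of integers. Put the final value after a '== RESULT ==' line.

Traverse from the root:
N0 x:[-4,35] y:[-19/3,7] z:[-29,10] -> hit [-4,7], descend [5, 8, 9, 12]
  N5 x:[-3,17] y:[-19/3,-4/3] z:[-23,1] -> miss, prune
  N8 x:[15,35] y:[-6,-1] z:[-14,10] -> miss, prune
  N9 x:[14,34] y:[-5/3,14/3] z:[-29,2] -> miss, prune
  N12 x:[-4,18] y:[1,7] z:[-22,9] -> hit [1,7], descend [6, 10]
    N6 x:[1,9] y:[5,7] z:[-18,9] -> hit [5,7] leaf, test {P0(miss), P5(miss), P20(miss)}
    N10 x:[-4,18] y:[1,6] z:[-22,-15] -> miss, prune

7 AABB tests over nodes [0, 5, 8, 9, 12, 6, 10]; 1 leaf entered; closest miss.

== RESULT ==
[0, 5, 8, 9, 12, 6, 10]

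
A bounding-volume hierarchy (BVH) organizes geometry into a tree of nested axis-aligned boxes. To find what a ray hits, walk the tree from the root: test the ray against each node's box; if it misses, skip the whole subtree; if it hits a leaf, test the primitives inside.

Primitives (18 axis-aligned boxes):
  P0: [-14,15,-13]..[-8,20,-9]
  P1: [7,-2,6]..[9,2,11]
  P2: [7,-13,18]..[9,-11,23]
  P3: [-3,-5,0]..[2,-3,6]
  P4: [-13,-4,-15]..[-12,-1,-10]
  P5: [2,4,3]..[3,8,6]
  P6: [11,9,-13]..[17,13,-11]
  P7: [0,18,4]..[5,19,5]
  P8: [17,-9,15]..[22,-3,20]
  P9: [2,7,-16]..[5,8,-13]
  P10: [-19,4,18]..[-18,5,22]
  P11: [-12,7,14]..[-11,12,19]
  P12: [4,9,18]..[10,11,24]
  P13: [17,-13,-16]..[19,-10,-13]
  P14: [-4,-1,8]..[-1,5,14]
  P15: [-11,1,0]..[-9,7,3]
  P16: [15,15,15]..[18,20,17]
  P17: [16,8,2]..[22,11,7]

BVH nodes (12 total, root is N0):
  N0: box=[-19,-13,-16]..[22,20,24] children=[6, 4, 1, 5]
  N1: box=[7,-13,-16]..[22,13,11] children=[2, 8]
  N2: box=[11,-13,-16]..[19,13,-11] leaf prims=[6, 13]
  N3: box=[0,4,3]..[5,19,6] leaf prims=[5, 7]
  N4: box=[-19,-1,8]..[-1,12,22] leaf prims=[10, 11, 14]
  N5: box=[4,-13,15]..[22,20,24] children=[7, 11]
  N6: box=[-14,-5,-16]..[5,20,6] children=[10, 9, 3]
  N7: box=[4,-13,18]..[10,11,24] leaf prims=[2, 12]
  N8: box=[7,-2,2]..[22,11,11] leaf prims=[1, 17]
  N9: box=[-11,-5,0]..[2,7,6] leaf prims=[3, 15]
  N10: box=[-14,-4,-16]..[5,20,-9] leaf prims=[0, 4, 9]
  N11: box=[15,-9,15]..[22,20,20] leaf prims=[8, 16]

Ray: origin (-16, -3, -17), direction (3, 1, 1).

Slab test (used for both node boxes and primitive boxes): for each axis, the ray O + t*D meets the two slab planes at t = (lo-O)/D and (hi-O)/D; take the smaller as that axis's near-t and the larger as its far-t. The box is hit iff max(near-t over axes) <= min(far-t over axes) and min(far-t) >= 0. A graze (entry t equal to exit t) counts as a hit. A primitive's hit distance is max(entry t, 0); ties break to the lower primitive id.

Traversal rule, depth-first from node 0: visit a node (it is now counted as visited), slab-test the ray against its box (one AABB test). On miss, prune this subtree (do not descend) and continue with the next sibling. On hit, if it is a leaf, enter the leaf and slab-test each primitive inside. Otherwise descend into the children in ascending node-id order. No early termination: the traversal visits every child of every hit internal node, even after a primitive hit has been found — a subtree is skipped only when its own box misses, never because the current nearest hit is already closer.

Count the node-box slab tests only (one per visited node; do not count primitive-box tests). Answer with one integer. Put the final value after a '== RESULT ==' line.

Walk:
N0 x:[-1,38/3] y:[-10,23] z:[1,41] -> hit [1,38/3], descend [1, 4, 5, 6]
  N1 x:[23/3,38/3] y:[-10,16] z:[1,28] -> hit [23/3,38/3], descend [2, 8]
    N2 x:[9,35/3] y:[-10,16] z:[1,6] -> miss, prune
    N8 x:[23/3,38/3] y:[1,14] z:[19,28] -> miss, prune
  N4 x:[-1,5] y:[2,15] z:[25,39] -> miss, prune
  N5 x:[20/3,38/3] y:[-10,23] z:[32,41] -> miss, prune
  N6 x:[2/3,7] y:[-2,23] z:[1,23] -> hit [1,7], descend [3, 9, 10]
    N3 x:[16/3,7] y:[7,22] z:[20,23] -> miss, prune
    N9 x:[5/3,6] y:[-2,10] z:[17,23] -> miss, prune
    N10 x:[2/3,7] y:[-1,23] z:[1,8] -> hit [1,7] leaf, test {P0(miss), P4(miss), P9(miss)}

10 AABB tests over nodes [0, 1, 2, 8, 4, 5, 6, 3, 9, 10]; 1 leaf entered; closest miss.

== RESULT ==
10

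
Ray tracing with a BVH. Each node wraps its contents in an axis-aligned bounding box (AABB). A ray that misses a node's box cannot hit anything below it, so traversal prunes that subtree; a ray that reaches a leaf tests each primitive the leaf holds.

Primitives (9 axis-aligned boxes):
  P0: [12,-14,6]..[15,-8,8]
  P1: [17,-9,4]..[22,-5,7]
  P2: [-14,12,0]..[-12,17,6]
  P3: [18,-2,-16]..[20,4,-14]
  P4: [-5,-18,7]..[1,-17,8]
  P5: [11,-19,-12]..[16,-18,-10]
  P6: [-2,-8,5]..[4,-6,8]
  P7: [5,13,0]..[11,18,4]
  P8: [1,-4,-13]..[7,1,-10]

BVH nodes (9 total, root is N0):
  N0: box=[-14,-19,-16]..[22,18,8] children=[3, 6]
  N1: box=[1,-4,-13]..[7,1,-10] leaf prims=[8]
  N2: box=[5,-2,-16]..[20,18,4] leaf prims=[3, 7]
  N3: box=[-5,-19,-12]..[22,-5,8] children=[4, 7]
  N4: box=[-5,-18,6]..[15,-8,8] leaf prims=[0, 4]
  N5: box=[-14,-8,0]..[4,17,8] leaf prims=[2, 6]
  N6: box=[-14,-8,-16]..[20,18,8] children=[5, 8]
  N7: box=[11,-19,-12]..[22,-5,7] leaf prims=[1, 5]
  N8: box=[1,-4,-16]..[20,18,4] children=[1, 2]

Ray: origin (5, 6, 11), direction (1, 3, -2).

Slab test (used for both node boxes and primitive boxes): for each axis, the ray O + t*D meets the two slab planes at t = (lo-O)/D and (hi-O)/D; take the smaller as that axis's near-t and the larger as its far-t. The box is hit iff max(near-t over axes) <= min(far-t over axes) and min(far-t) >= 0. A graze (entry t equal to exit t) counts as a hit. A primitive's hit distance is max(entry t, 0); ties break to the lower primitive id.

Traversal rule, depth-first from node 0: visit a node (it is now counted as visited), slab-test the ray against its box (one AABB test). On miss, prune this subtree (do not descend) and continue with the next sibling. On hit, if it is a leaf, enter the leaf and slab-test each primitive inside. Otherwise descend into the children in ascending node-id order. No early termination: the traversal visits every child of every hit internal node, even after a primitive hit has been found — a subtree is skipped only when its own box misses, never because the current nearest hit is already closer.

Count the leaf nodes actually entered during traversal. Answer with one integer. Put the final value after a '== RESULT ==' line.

Traverse from the root:
N0 x:[-19,17] y:[-25/3,4] z:[3/2,27/2] -> hit [3/2,4], descend [3, 6]
  N3 x:[-10,17] y:[-25/3,-11/3] z:[3/2,23/2] -> miss, prune
  N6 x:[-19,15] y:[-14/3,4] z:[3/2,27/2] -> hit [3/2,4], descend [5, 8]
    N5 x:[-19,-1] y:[-14/3,11/3] z:[3/2,11/2] -> miss, prune
    N8 x:[-4,15] y:[-10/3,4] z:[7/2,27/2] -> hit [7/2,4], descend [1, 2]
      N1 x:[-4,2] y:[-10/3,-5/3] z:[21/2,12] -> miss, prune
      N2 x:[0,15] y:[-8/3,4] z:[7/2,27/2] -> hit [7/2,4] leaf, test {P3(miss), P7@t=7/2}

7 AABB tests over nodes [0, 3, 6, 5, 8, 1, 2]; 1 leaf entered; closest P7.

== RESULT ==
1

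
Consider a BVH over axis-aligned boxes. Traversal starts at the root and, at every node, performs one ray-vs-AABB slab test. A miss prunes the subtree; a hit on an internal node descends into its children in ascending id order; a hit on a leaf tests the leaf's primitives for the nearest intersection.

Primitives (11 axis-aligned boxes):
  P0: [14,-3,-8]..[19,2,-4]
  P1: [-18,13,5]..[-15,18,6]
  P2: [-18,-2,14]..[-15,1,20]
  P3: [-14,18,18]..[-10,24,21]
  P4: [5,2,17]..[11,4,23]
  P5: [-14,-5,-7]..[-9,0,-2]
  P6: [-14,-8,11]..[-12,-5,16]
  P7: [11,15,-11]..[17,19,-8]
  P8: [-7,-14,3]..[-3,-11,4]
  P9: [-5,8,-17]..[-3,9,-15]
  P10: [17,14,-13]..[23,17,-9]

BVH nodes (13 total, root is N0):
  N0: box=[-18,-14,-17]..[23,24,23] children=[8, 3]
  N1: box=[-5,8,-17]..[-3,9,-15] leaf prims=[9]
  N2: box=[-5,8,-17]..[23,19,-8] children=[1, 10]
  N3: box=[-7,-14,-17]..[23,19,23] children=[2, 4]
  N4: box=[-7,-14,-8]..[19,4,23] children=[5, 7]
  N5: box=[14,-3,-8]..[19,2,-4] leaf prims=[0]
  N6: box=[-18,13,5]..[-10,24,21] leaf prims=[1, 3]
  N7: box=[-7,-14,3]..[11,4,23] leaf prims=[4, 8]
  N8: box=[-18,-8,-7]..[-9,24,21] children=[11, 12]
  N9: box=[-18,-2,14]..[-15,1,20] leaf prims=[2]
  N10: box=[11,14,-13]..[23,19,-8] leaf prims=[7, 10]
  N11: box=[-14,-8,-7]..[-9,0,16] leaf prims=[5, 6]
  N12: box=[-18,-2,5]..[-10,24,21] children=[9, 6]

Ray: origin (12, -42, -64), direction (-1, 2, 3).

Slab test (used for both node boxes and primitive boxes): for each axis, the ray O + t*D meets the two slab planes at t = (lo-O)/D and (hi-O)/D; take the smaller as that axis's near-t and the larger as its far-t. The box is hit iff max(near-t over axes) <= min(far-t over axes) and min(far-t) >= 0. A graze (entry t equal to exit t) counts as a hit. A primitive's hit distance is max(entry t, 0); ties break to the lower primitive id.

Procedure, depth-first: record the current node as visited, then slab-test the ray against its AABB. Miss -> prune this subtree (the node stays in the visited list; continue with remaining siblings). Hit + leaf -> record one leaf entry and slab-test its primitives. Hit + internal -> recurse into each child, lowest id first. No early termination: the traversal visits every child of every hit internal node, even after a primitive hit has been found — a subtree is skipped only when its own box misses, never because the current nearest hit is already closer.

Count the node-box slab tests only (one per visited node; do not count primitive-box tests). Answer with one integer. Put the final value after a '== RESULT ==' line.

Traverse from the root:
N0 x:[-11,30] y:[14,33] z:[47/3,29] -> hit [47/3,29], descend [3, 8]
  N3 x:[-11,19] y:[14,61/2] z:[47/3,29] -> hit [47/3,19], descend [2, 4]
    N2 x:[-11,17] y:[25,61/2] z:[47/3,56/3] -> miss, prune
    N4 x:[-7,19] y:[14,23] z:[56/3,29] -> hit [56/3,19], descend [5, 7]
      N5 x:[-7,-2] y:[39/2,22] z:[56/3,20] -> miss, prune
      N7 x:[1,19] y:[14,23] z:[67/3,29] -> miss, prune
  N8 x:[21,30] y:[17,33] z:[19,85/3] -> hit [21,85/3], descend [11, 12]
    N11 x:[21,26] y:[17,21] z:[19,80/3] -> hit [21,21] leaf, test {P5(miss), P6(miss)}
    N12 x:[22,30] y:[20,33] z:[23,85/3] -> hit [23,85/3], descend [6, 9]
      N6 x:[22,30] y:[55/2,33] z:[23,85/3] -> hit [55/2,85/3] leaf, test {P1(miss), P3(miss)}
      N9 x:[27,30] y:[20,43/2] z:[26,28] -> miss, prune

Summary -> nodes [0, 3, 2, 4, 5, 7, 8, 11, 12, 6, 9]; box-tests=11; leaf-entries=2; first=miss

== RESULT ==
11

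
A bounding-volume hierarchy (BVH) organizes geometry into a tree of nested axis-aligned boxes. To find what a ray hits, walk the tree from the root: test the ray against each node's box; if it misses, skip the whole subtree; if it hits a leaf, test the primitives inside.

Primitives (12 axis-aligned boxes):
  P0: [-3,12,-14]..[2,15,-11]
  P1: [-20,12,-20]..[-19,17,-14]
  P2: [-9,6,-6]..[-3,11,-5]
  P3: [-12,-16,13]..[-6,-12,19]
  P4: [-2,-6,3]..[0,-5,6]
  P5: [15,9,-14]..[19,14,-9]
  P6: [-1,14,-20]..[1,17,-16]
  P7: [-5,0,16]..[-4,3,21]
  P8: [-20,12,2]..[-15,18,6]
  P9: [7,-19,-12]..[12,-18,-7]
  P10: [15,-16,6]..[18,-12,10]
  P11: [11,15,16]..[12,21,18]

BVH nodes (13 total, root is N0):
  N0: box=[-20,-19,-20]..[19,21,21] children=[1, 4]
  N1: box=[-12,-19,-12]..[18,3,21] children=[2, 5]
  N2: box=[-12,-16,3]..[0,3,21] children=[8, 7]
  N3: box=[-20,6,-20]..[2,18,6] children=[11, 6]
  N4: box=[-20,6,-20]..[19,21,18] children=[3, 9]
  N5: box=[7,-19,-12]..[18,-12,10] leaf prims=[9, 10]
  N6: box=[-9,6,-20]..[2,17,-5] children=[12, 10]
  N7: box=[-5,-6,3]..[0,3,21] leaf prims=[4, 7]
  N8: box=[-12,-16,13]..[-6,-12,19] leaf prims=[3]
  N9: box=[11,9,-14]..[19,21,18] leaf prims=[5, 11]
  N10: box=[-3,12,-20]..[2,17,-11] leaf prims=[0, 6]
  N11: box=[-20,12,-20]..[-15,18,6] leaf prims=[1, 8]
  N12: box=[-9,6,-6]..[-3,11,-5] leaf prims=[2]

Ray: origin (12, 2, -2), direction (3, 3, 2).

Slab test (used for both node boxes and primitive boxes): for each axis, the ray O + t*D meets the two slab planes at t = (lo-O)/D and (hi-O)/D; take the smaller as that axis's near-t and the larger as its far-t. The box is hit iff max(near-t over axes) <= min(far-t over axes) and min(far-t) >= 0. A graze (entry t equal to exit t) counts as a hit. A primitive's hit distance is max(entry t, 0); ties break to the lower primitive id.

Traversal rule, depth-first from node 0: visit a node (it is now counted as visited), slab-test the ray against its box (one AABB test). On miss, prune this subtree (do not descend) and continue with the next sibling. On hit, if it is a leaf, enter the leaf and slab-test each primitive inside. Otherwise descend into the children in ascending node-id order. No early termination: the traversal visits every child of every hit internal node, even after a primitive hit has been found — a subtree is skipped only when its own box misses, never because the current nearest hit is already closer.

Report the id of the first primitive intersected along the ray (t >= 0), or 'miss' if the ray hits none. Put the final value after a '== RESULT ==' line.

Trace the traversal:
N0 x:[-32/3,7/3] y:[-7,19/3] z:[-9,23/2] -> hit [-7,7/3], descend [1, 4]
  N1 x:[-8,2] y:[-7,1/3] z:[-5,23/2] -> hit [-5,1/3], descend [2, 5]
    N2 x:[-8,-4] y:[-6,1/3] z:[5/2,23/2] -> miss, prune
    N5 x:[-5/3,2] y:[-7,-14/3] z:[-5,6] -> miss, prune
  N4 x:[-32/3,7/3] y:[4/3,19/3] z:[-9,10] -> hit [4/3,7/3], descend [3, 9]
    N3 x:[-32/3,-10/3] y:[4/3,16/3] z:[-9,4] -> miss, prune
    N9 x:[-1/3,7/3] y:[7/3,19/3] z:[-6,10] -> hit [7/3,7/3] leaf, test {P5(miss), P11(miss)}

order=[0, 1, 2, 5, 4, 3, 9]  |boxes|=7  |leaves|=1  hit=miss

== RESULT ==
miss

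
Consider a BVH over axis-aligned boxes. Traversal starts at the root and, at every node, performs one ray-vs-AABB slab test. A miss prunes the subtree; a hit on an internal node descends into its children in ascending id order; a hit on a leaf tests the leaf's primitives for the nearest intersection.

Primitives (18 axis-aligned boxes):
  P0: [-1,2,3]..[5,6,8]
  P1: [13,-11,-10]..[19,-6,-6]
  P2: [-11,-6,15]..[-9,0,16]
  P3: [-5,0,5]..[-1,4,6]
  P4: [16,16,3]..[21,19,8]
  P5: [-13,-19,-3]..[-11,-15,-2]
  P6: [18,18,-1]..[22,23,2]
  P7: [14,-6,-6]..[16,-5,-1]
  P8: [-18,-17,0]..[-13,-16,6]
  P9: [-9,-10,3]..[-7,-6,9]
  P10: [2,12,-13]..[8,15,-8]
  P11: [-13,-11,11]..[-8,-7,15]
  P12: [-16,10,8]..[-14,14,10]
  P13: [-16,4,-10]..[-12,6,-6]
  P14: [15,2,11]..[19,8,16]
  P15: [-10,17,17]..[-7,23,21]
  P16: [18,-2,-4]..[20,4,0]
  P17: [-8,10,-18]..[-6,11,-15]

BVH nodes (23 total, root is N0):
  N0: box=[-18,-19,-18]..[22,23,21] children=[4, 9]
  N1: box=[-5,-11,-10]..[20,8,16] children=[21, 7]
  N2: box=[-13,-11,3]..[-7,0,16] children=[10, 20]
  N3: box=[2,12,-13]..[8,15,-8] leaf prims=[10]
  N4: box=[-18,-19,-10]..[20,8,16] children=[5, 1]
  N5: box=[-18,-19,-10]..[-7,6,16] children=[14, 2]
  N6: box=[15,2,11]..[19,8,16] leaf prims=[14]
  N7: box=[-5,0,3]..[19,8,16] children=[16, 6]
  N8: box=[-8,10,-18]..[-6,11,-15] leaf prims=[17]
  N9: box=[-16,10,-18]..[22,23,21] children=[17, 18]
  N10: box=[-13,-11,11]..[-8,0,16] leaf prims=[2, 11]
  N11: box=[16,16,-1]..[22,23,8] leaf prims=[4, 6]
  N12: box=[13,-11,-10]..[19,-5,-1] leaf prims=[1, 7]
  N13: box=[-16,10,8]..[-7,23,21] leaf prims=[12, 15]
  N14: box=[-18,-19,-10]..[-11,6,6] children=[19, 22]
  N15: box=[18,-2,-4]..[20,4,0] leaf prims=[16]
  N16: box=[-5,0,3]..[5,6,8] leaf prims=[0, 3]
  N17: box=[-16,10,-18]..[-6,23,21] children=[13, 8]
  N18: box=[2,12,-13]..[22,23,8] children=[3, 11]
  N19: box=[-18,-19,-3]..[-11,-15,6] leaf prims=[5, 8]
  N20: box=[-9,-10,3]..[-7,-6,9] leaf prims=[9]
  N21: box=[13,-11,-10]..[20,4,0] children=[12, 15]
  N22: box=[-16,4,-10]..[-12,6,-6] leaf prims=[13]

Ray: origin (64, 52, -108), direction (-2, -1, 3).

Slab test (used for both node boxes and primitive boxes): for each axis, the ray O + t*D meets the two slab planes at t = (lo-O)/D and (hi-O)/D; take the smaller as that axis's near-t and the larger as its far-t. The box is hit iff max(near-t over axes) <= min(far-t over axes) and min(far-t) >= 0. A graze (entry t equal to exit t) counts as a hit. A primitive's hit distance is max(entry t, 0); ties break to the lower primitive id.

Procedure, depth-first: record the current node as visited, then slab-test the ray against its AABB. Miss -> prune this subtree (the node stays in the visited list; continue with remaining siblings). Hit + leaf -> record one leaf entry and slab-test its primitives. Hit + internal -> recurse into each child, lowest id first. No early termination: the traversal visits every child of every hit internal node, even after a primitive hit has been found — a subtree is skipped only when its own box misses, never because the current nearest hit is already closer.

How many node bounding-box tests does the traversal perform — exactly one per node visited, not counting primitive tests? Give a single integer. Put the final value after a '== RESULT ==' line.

Traverse from the root:
N0 x:[21,41] y:[29,71] z:[30,43] -> hit [30,41], descend [4, 9]
  N4 x:[22,41] y:[44,71] z:[98/3,124/3] -> miss, prune
  N9 x:[21,40] y:[29,42] z:[30,43] -> hit [30,40], descend [17, 18]
    N17 x:[35,40] y:[29,42] z:[30,43] -> hit [35,40], descend [8, 13]
      N8 x:[35,36] y:[41,42] z:[30,31] -> miss, prune
      N13 x:[71/2,40] y:[29,42] z:[116/3,43] -> hit [116/3,40] leaf, test {P12@t=39, P15(miss)}
    N18 x:[21,31] y:[29,40] z:[95/3,116/3] -> miss, prune

Summary -> nodes [0, 4, 9, 17, 8, 13, 18]; box-tests=7; leaf-entries=1; first=P12

== RESULT ==
7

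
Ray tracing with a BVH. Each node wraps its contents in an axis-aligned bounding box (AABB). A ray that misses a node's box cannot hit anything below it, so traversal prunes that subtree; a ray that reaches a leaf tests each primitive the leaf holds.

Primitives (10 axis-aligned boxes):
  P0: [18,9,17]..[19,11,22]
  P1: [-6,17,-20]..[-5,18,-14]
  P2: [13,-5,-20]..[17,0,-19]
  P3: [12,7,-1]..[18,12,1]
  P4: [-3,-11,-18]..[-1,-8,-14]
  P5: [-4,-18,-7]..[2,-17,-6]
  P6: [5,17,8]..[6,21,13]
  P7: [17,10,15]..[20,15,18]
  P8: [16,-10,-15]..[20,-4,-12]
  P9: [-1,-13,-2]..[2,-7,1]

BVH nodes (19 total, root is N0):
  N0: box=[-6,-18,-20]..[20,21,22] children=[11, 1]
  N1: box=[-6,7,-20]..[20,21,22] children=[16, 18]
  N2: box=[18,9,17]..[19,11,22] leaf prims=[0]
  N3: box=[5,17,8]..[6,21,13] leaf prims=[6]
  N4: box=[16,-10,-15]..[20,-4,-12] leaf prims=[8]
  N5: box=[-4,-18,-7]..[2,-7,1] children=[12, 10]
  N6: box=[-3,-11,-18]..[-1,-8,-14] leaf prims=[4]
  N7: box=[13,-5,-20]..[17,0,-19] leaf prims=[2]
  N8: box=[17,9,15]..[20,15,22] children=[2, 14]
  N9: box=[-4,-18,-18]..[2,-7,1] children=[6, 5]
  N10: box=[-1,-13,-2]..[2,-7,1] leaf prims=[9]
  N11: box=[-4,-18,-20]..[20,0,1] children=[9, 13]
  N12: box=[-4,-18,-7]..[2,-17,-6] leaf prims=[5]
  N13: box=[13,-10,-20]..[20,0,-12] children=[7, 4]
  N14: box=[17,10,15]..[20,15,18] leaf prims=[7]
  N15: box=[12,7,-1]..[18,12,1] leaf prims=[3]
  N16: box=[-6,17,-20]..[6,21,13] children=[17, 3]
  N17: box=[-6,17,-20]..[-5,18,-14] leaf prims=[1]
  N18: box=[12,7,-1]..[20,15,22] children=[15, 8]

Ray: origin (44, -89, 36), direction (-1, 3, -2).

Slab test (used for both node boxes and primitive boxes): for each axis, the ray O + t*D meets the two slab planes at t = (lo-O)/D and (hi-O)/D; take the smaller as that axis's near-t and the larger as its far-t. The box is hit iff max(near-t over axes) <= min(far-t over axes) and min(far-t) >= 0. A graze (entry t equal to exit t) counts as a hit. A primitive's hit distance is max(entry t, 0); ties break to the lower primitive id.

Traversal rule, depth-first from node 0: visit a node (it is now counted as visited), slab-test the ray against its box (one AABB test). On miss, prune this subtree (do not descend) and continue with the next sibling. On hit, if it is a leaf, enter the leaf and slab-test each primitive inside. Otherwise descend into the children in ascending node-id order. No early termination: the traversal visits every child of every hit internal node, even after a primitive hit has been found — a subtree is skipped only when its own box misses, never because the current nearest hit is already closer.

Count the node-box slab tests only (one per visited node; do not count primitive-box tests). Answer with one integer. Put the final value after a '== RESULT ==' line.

Trace the traversal:
N0 x:[24,50] y:[71/3,110/3] z:[7,28] -> hit [24,28], descend [1, 11]
  N1 x:[24,50] y:[32,110/3] z:[7,28] -> miss, prune
  N11 x:[24,48] y:[71/3,89/3] z:[35/2,28] -> hit [24,28], descend [9, 13]
    N9 x:[42,48] y:[71/3,82/3] z:[35/2,27] -> miss, prune
    N13 x:[24,31] y:[79/3,89/3] z:[24,28] -> hit [79/3,28], descend [4, 7]
      N4 x:[24,28] y:[79/3,85/3] z:[24,51/2] -> miss, prune
      N7 x:[27,31] y:[28,89/3] z:[55/2,28] -> hit [28,28] leaf, test {P2@t=28}

7 AABB tests over nodes [0, 1, 11, 9, 13, 4, 7]; 1 leaf entered; closest P2.

== RESULT ==
7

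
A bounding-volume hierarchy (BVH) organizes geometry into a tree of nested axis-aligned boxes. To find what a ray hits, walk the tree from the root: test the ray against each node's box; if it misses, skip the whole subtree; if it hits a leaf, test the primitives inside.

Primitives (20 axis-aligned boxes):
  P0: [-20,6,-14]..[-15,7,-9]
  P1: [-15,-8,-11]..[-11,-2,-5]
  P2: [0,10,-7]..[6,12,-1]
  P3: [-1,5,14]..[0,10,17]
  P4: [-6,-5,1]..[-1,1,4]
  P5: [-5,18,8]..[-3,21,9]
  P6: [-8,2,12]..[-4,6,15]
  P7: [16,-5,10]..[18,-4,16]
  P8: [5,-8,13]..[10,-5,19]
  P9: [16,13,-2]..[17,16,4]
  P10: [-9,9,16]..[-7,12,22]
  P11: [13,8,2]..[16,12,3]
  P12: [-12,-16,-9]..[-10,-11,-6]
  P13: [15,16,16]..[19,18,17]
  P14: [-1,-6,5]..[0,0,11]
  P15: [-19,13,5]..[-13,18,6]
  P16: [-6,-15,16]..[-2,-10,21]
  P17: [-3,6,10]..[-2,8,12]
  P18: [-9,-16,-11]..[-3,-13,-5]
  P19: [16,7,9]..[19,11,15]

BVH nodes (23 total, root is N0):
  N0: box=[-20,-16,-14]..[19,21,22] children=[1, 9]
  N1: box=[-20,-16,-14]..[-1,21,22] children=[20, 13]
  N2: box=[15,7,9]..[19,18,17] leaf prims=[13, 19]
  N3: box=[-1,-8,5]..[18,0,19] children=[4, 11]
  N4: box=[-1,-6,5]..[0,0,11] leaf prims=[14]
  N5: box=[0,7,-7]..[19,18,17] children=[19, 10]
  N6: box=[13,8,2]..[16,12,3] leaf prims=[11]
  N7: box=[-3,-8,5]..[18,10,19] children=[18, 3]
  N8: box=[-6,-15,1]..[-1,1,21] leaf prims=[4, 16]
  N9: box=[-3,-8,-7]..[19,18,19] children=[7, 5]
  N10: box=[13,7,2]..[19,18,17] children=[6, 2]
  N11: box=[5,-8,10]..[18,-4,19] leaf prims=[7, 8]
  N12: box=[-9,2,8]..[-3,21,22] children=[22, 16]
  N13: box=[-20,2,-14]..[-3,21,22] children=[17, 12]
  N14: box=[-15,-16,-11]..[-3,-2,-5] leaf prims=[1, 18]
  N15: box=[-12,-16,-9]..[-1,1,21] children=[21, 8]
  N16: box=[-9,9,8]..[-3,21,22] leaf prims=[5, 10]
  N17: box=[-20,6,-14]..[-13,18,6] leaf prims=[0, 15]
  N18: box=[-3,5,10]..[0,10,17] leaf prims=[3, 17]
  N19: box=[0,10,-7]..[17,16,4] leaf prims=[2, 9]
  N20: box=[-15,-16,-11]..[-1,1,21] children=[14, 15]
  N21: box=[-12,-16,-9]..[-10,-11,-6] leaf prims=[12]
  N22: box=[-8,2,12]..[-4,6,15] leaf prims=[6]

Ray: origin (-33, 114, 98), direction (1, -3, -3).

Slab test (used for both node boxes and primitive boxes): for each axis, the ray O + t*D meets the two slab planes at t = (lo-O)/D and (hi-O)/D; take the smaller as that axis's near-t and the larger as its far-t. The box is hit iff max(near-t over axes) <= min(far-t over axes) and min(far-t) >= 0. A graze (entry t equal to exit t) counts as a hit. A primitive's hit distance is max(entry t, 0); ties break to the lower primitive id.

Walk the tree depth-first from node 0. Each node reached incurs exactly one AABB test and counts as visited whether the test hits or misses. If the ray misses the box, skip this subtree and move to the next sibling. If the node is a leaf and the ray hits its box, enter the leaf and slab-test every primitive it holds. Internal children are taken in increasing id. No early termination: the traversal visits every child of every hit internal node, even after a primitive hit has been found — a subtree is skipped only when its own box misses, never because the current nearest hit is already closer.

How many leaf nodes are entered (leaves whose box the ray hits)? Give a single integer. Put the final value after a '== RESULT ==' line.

Trace the traversal:
N0 x:[13,52] y:[31,130/3] z:[76/3,112/3] -> hit [31,112/3], descend [1, 9]
  N1 x:[13,32] y:[31,130/3] z:[76/3,112/3] -> hit [31,32], descend [13, 20]
    N13 x:[13,30] y:[31,112/3] z:[76/3,112/3] -> miss, prune
    N20 x:[18,32] y:[113/3,130/3] z:[77/3,109/3] -> miss, prune
  N9 x:[30,52] y:[32,122/3] z:[79/3,35] -> hit [32,35], descend [5, 7]
    N5 x:[33,52] y:[32,107/3] z:[27,35] -> hit [33,35], descend [10, 19]
      N10 x:[46,52] y:[32,107/3] z:[27,32] -> miss, prune
      N19 x:[33,50] y:[98/3,104/3] z:[94/3,35] -> hit [33,104/3] leaf, test {P2@t=34, P9(miss)}
    N7 x:[30,51] y:[104/3,122/3] z:[79/3,31] -> miss, prune

9 AABB tests over nodes [0, 1, 13, 20, 9, 5, 10, 19, 7]; 1 leaf entered; closest P2.

== RESULT ==
1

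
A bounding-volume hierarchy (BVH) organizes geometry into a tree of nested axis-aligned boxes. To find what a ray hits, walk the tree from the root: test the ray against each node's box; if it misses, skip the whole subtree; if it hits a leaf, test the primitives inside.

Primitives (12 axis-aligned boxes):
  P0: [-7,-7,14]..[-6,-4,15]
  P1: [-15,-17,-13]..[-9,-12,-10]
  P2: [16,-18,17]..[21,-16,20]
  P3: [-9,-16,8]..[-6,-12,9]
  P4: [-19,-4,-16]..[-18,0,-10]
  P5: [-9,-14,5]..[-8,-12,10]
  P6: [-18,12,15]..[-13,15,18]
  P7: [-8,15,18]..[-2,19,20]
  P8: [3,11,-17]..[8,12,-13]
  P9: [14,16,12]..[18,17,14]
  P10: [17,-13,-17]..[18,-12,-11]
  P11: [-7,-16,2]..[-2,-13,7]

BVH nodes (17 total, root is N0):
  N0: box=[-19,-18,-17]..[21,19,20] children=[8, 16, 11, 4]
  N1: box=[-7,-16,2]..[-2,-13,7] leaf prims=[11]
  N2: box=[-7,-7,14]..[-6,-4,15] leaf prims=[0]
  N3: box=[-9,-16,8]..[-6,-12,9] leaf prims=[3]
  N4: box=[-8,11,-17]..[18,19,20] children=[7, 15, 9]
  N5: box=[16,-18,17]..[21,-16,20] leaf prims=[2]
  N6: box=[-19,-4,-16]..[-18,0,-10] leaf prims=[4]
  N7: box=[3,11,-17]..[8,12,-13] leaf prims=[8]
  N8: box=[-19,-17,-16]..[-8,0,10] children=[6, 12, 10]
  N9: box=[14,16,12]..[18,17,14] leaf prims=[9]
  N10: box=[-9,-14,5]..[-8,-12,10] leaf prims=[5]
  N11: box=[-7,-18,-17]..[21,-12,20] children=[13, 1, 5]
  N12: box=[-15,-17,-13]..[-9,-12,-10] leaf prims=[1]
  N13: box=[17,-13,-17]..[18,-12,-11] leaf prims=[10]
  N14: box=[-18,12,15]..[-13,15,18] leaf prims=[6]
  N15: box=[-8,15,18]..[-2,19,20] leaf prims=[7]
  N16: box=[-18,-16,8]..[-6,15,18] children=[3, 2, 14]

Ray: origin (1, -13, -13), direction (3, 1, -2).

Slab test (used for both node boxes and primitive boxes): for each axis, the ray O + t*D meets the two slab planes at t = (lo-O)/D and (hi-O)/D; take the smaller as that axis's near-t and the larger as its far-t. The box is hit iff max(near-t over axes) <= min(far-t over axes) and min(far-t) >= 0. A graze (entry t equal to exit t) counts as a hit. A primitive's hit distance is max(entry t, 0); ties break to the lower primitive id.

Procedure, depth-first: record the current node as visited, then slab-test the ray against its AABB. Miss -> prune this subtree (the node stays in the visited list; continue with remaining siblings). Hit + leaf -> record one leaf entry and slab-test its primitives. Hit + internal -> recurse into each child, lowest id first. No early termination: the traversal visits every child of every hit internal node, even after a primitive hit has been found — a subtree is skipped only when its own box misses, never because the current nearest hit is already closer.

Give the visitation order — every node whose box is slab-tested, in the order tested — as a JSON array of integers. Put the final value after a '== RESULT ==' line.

Trace the traversal:
N0 x:[-20/3,20/3] y:[-5,32] z:[-33/2,2] -> hit [-5,2], descend [4, 8, 11, 16]
  N4 x:[-3,17/3] y:[24,32] z:[-33/2,2] -> miss, prune
  N8 x:[-20/3,-3] y:[-4,13] z:[-23/2,3/2] -> miss, prune
  N11 x:[-8/3,20/3] y:[-5,1] z:[-33/2,2] -> hit [-8/3,1], descend [1, 5, 13]
    N1 x:[-8/3,-1] y:[-3,0] z:[-10,-15/2] -> miss, prune
    N5 x:[5,20/3] y:[-5,-3] z:[-33/2,-15] -> miss, prune
    N13 x:[16/3,17/3] y:[0,1] z:[-1,2] -> miss, prune
  N16 x:[-19/3,-7/3] y:[-3,28] z:[-31/2,-21/2] -> miss, prune

8 AABB tests over nodes [0, 4, 8, 11, 1, 5, 13, 16]; 0 leaves entered; closest miss.

== RESULT ==
[0, 4, 8, 11, 1, 5, 13, 16]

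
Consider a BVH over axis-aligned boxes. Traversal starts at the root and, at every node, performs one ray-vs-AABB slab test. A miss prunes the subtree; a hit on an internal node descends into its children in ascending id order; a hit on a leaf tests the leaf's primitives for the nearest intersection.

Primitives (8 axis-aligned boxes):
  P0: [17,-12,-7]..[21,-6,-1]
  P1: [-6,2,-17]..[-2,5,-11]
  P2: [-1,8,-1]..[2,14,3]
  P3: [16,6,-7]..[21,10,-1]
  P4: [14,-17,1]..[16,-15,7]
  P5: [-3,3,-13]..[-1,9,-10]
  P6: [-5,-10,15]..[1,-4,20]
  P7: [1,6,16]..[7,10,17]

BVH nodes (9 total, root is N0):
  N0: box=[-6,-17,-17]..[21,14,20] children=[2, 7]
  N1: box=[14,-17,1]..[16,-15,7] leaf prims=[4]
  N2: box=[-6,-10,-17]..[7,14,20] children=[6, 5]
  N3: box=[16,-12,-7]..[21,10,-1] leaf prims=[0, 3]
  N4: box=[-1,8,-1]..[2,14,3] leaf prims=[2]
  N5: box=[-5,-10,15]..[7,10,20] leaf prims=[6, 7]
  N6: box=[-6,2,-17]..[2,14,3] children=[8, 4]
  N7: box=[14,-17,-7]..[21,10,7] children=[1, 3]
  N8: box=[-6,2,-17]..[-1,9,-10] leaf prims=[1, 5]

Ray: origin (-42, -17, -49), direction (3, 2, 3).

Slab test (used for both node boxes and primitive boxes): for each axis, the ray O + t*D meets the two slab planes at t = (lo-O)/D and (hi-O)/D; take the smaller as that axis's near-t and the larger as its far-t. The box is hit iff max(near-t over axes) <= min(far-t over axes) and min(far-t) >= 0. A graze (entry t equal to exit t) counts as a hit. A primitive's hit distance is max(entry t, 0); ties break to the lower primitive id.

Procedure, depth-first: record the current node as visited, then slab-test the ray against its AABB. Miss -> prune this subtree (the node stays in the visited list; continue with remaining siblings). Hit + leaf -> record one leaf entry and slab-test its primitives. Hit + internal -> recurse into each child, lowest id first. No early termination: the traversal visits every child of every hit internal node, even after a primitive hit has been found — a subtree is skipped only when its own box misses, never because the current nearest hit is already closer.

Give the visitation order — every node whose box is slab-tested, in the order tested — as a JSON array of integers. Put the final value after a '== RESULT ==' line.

Trace the traversal:
N0 x:[12,21] y:[0,31/2] z:[32/3,23] -> hit [12,31/2], descend [2, 7]
  N2 x:[12,49/3] y:[7/2,31/2] z:[32/3,23] -> hit [12,31/2], descend [5, 6]
    N5 x:[37/3,49/3] y:[7/2,27/2] z:[64/3,23] -> miss, prune
    N6 x:[12,44/3] y:[19/2,31/2] z:[32/3,52/3] -> hit [12,44/3], descend [4, 8]
      N4 x:[41/3,44/3] y:[25/2,31/2] z:[16,52/3] -> miss, prune
      N8 x:[12,41/3] y:[19/2,13] z:[32/3,13] -> hit [12,13] leaf, test {P1(miss), P5@t=13}
  N7 x:[56/3,21] y:[0,27/2] z:[14,56/3] -> miss, prune

Summary -> nodes [0, 2, 5, 6, 4, 8, 7]; box-tests=7; leaf-entries=1; first=P5

== RESULT ==
[0, 2, 5, 6, 4, 8, 7]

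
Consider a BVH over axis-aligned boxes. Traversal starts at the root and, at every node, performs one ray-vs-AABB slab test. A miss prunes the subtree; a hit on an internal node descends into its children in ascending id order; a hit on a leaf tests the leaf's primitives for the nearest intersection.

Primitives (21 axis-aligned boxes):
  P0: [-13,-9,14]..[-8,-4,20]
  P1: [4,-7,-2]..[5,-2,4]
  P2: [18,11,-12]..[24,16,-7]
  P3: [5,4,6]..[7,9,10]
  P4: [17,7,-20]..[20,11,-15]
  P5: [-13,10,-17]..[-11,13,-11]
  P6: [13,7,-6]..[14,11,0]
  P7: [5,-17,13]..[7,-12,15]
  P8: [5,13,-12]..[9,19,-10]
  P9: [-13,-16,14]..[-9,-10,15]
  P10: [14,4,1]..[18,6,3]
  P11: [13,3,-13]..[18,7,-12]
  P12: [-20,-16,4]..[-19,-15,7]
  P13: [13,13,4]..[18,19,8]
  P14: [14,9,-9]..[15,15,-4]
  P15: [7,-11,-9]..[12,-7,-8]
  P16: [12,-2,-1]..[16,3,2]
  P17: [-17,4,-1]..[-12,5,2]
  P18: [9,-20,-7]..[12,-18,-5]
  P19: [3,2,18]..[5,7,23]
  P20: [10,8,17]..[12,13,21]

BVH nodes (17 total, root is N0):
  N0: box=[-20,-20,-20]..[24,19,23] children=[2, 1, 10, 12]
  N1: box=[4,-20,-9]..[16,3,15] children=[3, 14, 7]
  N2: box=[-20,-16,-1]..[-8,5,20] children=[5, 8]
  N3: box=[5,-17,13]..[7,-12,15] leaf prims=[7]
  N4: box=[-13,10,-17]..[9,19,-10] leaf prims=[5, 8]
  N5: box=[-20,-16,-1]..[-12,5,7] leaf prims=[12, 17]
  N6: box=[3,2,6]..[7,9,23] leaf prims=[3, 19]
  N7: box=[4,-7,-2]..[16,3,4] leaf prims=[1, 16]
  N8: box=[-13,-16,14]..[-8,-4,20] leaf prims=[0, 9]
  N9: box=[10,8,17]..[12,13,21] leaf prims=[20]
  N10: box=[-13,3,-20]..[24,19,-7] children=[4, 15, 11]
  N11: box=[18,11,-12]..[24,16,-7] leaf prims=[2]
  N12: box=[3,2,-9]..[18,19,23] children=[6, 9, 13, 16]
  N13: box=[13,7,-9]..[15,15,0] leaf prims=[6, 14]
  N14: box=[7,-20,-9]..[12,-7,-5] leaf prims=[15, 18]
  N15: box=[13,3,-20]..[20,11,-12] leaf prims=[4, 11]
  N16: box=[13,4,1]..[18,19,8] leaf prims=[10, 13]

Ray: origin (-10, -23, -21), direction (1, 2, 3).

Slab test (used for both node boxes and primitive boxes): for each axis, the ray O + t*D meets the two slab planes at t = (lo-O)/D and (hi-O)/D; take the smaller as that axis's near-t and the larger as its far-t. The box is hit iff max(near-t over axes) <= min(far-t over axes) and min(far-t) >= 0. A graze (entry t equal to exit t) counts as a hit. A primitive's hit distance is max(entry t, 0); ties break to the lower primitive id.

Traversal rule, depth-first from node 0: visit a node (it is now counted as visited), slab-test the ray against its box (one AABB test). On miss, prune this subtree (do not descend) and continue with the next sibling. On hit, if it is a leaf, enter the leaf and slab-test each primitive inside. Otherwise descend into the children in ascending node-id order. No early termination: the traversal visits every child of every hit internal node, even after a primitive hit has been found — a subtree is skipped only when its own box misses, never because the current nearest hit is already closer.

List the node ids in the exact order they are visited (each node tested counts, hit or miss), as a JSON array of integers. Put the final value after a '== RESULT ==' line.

Walk:
N0 x:[-10,34] y:[3/2,21] z:[1/3,44/3] -> hit [3/2,44/3], descend [1, 2, 10, 12]
  N1 x:[14,26] y:[3/2,13] z:[4,12] -> miss, prune
  N2 x:[-10,2] y:[7/2,14] z:[20/3,41/3] -> miss, prune
  N10 x:[-3,34] y:[13,21] z:[1/3,14/3] -> miss, prune
  N12 x:[13,28] y:[25/2,21] z:[4,44/3] -> hit [13,44/3], descend [6, 9, 13, 16]
    N6 x:[13,17] y:[25/2,16] z:[9,44/3] -> hit [13,44/3] leaf, test {P3(miss), P19@t=13}
    N9 x:[20,22] y:[31/2,18] z:[38/3,14] -> miss, prune
    N13 x:[23,25] y:[15,19] z:[4,7] -> miss, prune
    N16 x:[23,28] y:[27/2,21] z:[22/3,29/3] -> miss, prune

Summary -> nodes [0, 1, 2, 10, 12, 6, 9, 13, 16]; box-tests=9; leaf-entries=1; first=P19

== RESULT ==
[0, 1, 2, 10, 12, 6, 9, 13, 16]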